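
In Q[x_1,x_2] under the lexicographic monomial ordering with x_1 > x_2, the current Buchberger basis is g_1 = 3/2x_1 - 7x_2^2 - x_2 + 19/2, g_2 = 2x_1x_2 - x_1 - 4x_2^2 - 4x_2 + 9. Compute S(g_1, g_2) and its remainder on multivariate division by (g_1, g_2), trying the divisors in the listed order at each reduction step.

S(g_1, g_2) = 1/2x_1 - 14/3x_2^3 + 4/3x_2^2 + 25/3x_2 - 9/2; remainder on division = -14/3x_2^3 + 11/3x_2^2 + 26/3x_2 - 23/3.

lcm(LM(g_1), LM(g_2)) = x_1x_2.
S = (lcm/LT(g_1))·g_1 − (lcm/LT(g_2))·g_2 = 1/2x_1 - 14/3x_2^3 + 4/3x_2^2 + 25/3x_2 - 9/2.
Reduce S modulo (g_1, g_2) in that order:
  leading term x_1: subtract (1/3)·g_1 from 1/2x_1 - 14/3x_2^3 + 4/3x_2^2 + 25/3x_2 - 9/2 → -14/3x_2^3 + 11/3x_2^2 + 26/3x_2 - 23/3
  leading term x_2^3: no divisor's leading term divides it; move -14/3x_2^3 to the remainder.
  leading term x_2^2: no divisor's leading term divides it; move 11/3x_2^2 to the remainder.
  leading term x_2: no divisor's leading term divides it; move 26/3x_2 to the remainder.
  leading term 1: no divisor's leading term divides it; move -23/3 to the remainder.
The remainder -14/3x_2^3 + 11/3x_2^2 + 26/3x_2 - 23/3 is nonzero, so it would be added as the next basis element.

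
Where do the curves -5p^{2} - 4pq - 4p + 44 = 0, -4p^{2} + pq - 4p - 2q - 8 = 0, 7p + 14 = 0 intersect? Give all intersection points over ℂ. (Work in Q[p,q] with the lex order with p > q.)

Compute a lex Gröbner basis by Buchberger's algorithm.
f_1 = -5p^{2} - 4pq - 4p + 44, LT = p^{2}.
f_2 = -4p^{2} + pq - 4p - 2q - 8, LT = p^{2}.
f_3 = 7p + 14, LT = p.

S(f_1,f_2): lcm = p^{2}. S = \tfrac{21}{20}pq - \tfrac{1}{5}p - \tfrac{1}{2}q - \tfrac{54}{5}.
  leading term pq: subtract (\tfrac{3}{20}q)·f_3 from \tfrac{21}{20}pq - \tfrac{1}{5}p - \tfrac{1}{2}q - \tfrac{54}{5} → -\tfrac{1}{5}p - \tfrac{13}{5}q - \tfrac{54}{5}
  leading term p: subtract (-\tfrac{1}{35})·f_3 from -\tfrac{1}{5}p - \tfrac{13}{5}q - \tfrac{54}{5} → -\tfrac{13}{5}q - \tfrac{52}{5}
  leading term q: no divisor's leading term divides it; move -\tfrac{13}{5}q to the remainder.
  leading term 1: no divisor's leading term divides it; move -\tfrac{52}{5} to the remainder.
  remainder -\tfrac{13}{5}q - \tfrac{52}{5} ≠ 0; add h_4 = -\tfrac{13}{5}q - \tfrac{52}{5} to the basis.

The other S-polynomials (S(f_1,f_3), S(f_2,f_3), S(f_1,h_4), S(f_2,h_4), S(f_3,h_4)) all reduce to 0 modulo the current basis, so we have a Gröbner basis.
Inter-reduce: drop elements whose leading term is divisible by another's, tail-reduce, and make monic.
Reduced Gröbner basis: {p + 2, q + 4}.

The lex basis is triangular: the last element involves only q. Solving q + 4 = 0 gives q ∈ {-4}; substituting each value into the earlier elements determines the remaining variables.
  q = -4: the earlier basis element becomes p + 2 = 0, giving p = -2 — point (-2, -4).
Zero-dimensionality of the ideal guarantees finitely many solutions over ℂ.

{(-2, -4)}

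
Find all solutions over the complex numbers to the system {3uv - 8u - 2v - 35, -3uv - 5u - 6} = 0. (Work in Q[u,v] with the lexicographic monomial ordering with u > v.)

Compute a lex Gröbner basis by Buchberger's algorithm.
f_1 = 3uv - 8u - 2v - 35, LT = uv.
f_2 = -3uv - 5u - 6, LT = uv.

S(f_1,f_2): lcm = uv. S = -\tfrac{13}{3}u - \tfrac{2}{3}v - \tfrac{41}{3}.
  leading term u: no divisor's leading term divides it; move -\tfrac{13}{3}u to the remainder.
  leading term v: no divisor's leading term divides it; move -\tfrac{2}{3}v to the remainder.
  leading term 1: no divisor's leading term divides it; move -\tfrac{41}{3} to the remainder.
  remainder -\tfrac{13}{3}u - \tfrac{2}{3}v - \tfrac{41}{3} ≠ 0; add h_3 = -\tfrac{13}{3}u - \tfrac{2}{3}v - \tfrac{41}{3} to the basis.

S(f_1,h_3): lcm = uv. S = -\tfrac{8}{3}u - \tfrac{2}{13}v^{2} - \tfrac{149}{39}v - \tfrac{35}{3}.
  leading term u: subtract (\tfrac{8}{13})·h_3 from -\tfrac{8}{3}u - \tfrac{2}{13}v^{2} - \tfrac{149}{39}v - \tfrac{35}{3} → -\tfrac{2}{13}v^{2} - \tfrac{133}{39}v - \tfrac{127}{39}
  leading term v^{2}: no divisor's leading term divides it; move -\tfrac{2}{13}v^{2} to the remainder.
  leading term v: no divisor's leading term divides it; move -\tfrac{133}{39}v to the remainder.
  leading term 1: no divisor's leading term divides it; move -\tfrac{127}{39} to the remainder.
  remainder -\tfrac{2}{13}v^{2} - \tfrac{133}{39}v - \tfrac{127}{39} ≠ 0; add h_4 = -\tfrac{2}{13}v^{2} - \tfrac{133}{39}v - \tfrac{127}{39} to the basis.

The other S-polynomials (S(f_2,h_3), S(f_1,h_4), S(f_2,h_4), S(h_3,h_4)) all reduce to 0 modulo the current basis, so we have a Gröbner basis.
Inter-reduce: drop elements whose leading term is divisible by another's, tail-reduce, and make monic.
Reduced Gröbner basis: {u + \tfrac{2}{13}v + \tfrac{41}{13}, v^{2} + \tfrac{133}{6}v + \tfrac{127}{6}}.

Since the basis is lex-ordered, v^{2} + \tfrac{133}{6}v + \tfrac{127}{6} is univariate in v. Its roots are {-127/6, -1}. Back-substituting each root into the other basis elements fixes the other coordinates.
  v = -127/6: the earlier basis element becomes u - \tfrac{4}{39} = 0, giving u = 4/39 — point (4/39, -127/6).
  v = -1: the earlier basis element becomes u + 3 = 0, giving u = -3 — point (-3, -1).
Zero-dimensionality of the ideal guarantees finitely many solutions over ℂ.

{(4/39, -127/6), (-3, -1)}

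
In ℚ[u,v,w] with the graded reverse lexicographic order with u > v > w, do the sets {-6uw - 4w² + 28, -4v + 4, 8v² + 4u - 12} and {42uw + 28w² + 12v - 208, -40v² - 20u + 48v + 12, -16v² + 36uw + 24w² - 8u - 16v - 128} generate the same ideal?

Yes, the ideals are equal.

For a fixed monomial order, each ideal has a unique reduced Gröbner basis; comparing bases decides equality.
Buchberger on the first generating set:
f_1 = -6uw - 4w² + 28, LT = uw.
f_2 = -4v + 4, LT = v.
f_3 = 8v² + 4u - 12, LT = v².

S(f_2,f_3): lcm = v². S = -½u - v + 3/2.
  leading term u: no divisor's leading term divides it; move -½u to the remainder.
  leading term v: subtract (¼)·f_2 from -v + 3/2 → ½
  leading term 1: no divisor's leading term divides it; move ½ to the remainder.
  remainder -½u + ½ ≠ 0; add g_4 = -½u + ½ to the basis.

S(f_1,g_4): lcm = uw. S = ⅔w² + w - 14/3.
  leading term w²: no divisor's leading term divides it; move ⅔w² to the remainder.
  leading term w: no divisor's leading term divides it; move w to the remainder.
  leading term 1: no divisor's leading term divides it; move -14/3 to the remainder.
  remainder ⅔w² + w - 14/3 ≠ 0; add g_5 = ⅔w² + w - 14/3 to the basis.

The other S-polynomials (S(f_1,f_2), S(f_1,f_3), S(f_2,g_4), S(f_3,g_4), S(f_1,g_5), S(f_2,g_5), S(f_3,g_5), S(g_4,g_5)) all reduce to 0 modulo the current basis, so we have a Gröbner basis.
Inter-reduce: drop elements whose leading term is divisible by another's, tail-reduce, and make monic.
Reduced Gröbner basis: {w² + 3/2w - 7, u - 1, v - 1}.

Buchberger on the second generating set:
h_1 = 42uw + 28w² + 12v - 208, LT = uw.
h_2 = -40v² - 20u + 48v + 12, LT = v².
h_3 = -16v² + 36uw + 24w² - 8u - 16v - 128, LT = v².

S(h_2,h_3): lcm = v². S = 9/4uw + 3/2w² - 11/5v - 83/10.
  leading term uw: subtract (3/56)·h_1 from 9/4uw + 3/2w² - 11/5v - 83/10 → -199/70v + 199/70
  leading term v: no divisor's leading term divides it; move -199/70v to the remainder.
  leading term 1: no divisor's leading term divides it; move 199/70 to the remainder.
  remainder -199/70v + 199/70 ≠ 0; add k_4 = -199/70v + 199/70 to the basis.

S(h_2,k_4): lcm = v². S = ½u - ⅕v - 3/10.
  leading term u: no divisor's leading term divides it; move ½u to the remainder.
  leading term v: subtract (14/199)·k_4 from -⅕v - 3/10 → -½
  leading term 1: no divisor's leading term divides it; move -½ to the remainder.
  remainder ½u - ½ ≠ 0; add k_5 = ½u - ½ to the basis.

S(h_1,k_5): lcm = uw. S = ⅔w² + 2/7v + w - 104/21.
  leading term w²: no divisor's leading term divides it; move ⅔w² to the remainder.
  leading term v: subtract (-20/199)·k_4 from 2/7v + w - 104/21 → w - 14/3
  leading term w: no divisor's leading term divides it; move w to the remainder.
  leading term 1: no divisor's leading term divides it; move -14/3 to the remainder.
  remainder ⅔w² + w - 14/3 ≠ 0; add k_6 = ⅔w² + w - 14/3 to the basis.

The other S-polynomials (S(h_1,h_2), S(h_1,h_3), S(h_1,k_4), S(h_3,k_4), S(h_2,k_5), S(h_3,k_5), S(k_4,k_5), S(h_1,k_6), S(h_2,k_6), S(h_3,k_6), S(k_4,k_6), S(k_5,k_6)) all reduce to 0 modulo the current basis, so we have a Gröbner basis.
Inter-reduce: drop elements whose leading term is divisible by another's, tail-reduce, and make monic.
Reduced Gröbner basis: {w² + 3/2w - 7, u - 1, v - 1}.

Same reduced basis, so the two generating sets span the same ideal.
The same test decides containment: I ⊆ J iff every generator of I reduces to 0 modulo a Gröbner basis of J.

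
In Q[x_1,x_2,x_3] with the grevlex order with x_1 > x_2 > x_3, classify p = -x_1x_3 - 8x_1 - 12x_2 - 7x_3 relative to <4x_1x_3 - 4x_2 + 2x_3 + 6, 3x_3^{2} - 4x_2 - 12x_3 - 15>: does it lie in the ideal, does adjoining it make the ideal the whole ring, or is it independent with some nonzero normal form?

-x_1x_3 - 8x_1 - 12x_2 - 7x_3 is independent of I; its normal form modulo I is -8x_1 - 13x_2 - \tfrac{13}{2}x_3 + \tfrac{3}{2}.

First compute the reduced Gröbner basis of I by Buchberger's algorithm.
f_1 = 4x_1x_3 - 4x_2 + 2x_3 + 6, LT = x_1x_3.
f_2 = 3x_3^{2} - 4x_2 - 12x_3 - 15, LT = x_3^{2}.

S(f_1,f_2): lcm = x_1x_3^{2}. S = \tfrac{4}{3}x_1x_2 + 4x_1x_3 - x_2x_3 + \tfrac{1}{2}x_3^{2} + 5x_1 + \tfrac{3}{2}x_3.
  reduce S modulo (f_1, f_2):
  remainder \tfrac{4}{3}x_1x_2 - x_2x_3 + 5x_1 + \tfrac{14}{3}x_2 + \tfrac{3}{2}x_3 - \tfrac{7}{2} ≠ 0; add h_3 = \tfrac{4}{3}x_1x_2 - x_2x_3 + 5x_1 + \tfrac{14}{3}x_2 + \tfrac{3}{2}x_3 - \tfrac{7}{2} to the basis.

The other S-polynomials (S(f_1,h_3), S(f_2,h_3)) all reduce to 0 modulo the current basis, so we have a Gröbner basis.
Inter-reduce: drop elements whose leading term is divisible by another's, tail-reduce, and make monic.
Reduced Gröbner basis: {x_1x_2 - \tfrac{3}{4}x_2x_3 + \tfrac{15}{4}x_1 + \tfrac{7}{2}x_2 + \tfrac{9}{8}x_3 - \tfrac{21}{8}, x_1x_3 - x_2 + \tfrac{1}{2}x_3 + \tfrac{3}{2}, x_3^{2} - \tfrac{4}{3}x_2 - 4x_3 - 5}.
Label its elements g_1 = x_1x_2 - \tfrac{3}{4}x_2x_3 + \tfrac{15}{4}x_1 + \tfrac{7}{2}x_2 + \tfrac{9}{8}x_3 - \tfrac{21}{8}, g_2 = x_1x_3 - x_2 + \tfrac{1}{2}x_3 + \tfrac{3}{2}, g_3 = x_3^{2} - \tfrac{4}{3}x_2 - 4x_3 - 5.

Reduce p = -x_1x_3 - 8x_1 - 12x_2 - 7x_3 modulo G:
  leading term x_1x_3: subtract (-1)·g_2 from -x_1x_3 - 8x_1 - 12x_2 - 7x_3 → -8x_1 - 13x_2 - \tfrac{13}{2}x_3 + \tfrac{3}{2}
  leading term x_1: no divisor's leading term divides it; move -8x_1 to the remainder.
  leading term x_2: no divisor's leading term divides it; move -13x_2 to the remainder.
  leading term x_3: no divisor's leading term divides it; move -\tfrac{13}{2}x_3 to the remainder.
  leading term 1: no divisor's leading term divides it; move \tfrac{3}{2} to the remainder.
  normal form = -8x_1 - 13x_2 - \tfrac{13}{2}x_3 + \tfrac{3}{2}.
The normal form is nonzero, so p ∉ I. Since p minus its normal form lies in I, I + (p) = I + (r) where r = -8x_1 - 13x_2 - \tfrac{13}{2}x_3 + \tfrac{3}{2}; decide whether this ideal is the whole ring.
Run Buchberger on G together with r (pairs among the g_i already reduce to 0 since G is a Gröbner basis):
g_1 = x_1x_2 - \tfrac{3}{4}x_2x_3 + \tfrac{15}{4}x_1 + \tfrac{7}{2}x_2 + \tfrac{9}{8}x_3 - \tfrac{21}{8}, LT = x_1x_2.
g_2 = x_1x_3 - x_2 + \tfrac{1}{2}x_3 + \tfrac{3}{2}, LT = x_1x_3.
g_3 = x_3^{2} - \tfrac{4}{3}x_2 - 4x_3 - 5, LT = x_3^{2}.
r = -8x_1 - 13x_2 - \tfrac{13}{2}x_3 + \tfrac{3}{2}, LT = x_1.

S(g_1,r): lcm = x_1x_2. S = -\tfrac{13}{8}x_2^{2} - \tfrac{25}{16}x_2x_3 + \tfrac{15}{4}x_1 + \tfrac{59}{16}x_2 + \tfrac{9}{8}x_3 - \tfrac{21}{8}.
  reduce S modulo (g_1, g_2, g_3, r):
  remainder -\tfrac{13}{8}x_2^{2} - \tfrac{25}{16}x_2x_3 - \tfrac{77}{32}x_2 - \tfrac{123}{64}x_3 - \tfrac{123}{64} ≠ 0; add m_5 = -\tfrac{13}{8}x_2^{2} - \tfrac{25}{16}x_2x_3 - \tfrac{77}{32}x_2 - \tfrac{123}{64}x_3 - \tfrac{123}{64} to the basis.

S(g_2,r): lcm = x_1x_3. S = -\tfrac{13}{8}x_2x_3 - \tfrac{13}{16}x_3^{2} - x_2 + \tfrac{11}{16}x_3 + \tfrac{3}{2}.
  reduce S modulo (g_1, g_2, g_3, r, m_5):
  remainder -\tfrac{13}{8}x_2x_3 - \tfrac{25}{12}x_2 - \tfrac{41}{16}x_3 - \tfrac{41}{16} ≠ 0; add m_6 = -\tfrac{13}{8}x_2x_3 - \tfrac{25}{12}x_2 - \tfrac{41}{16}x_3 - \tfrac{41}{16} to the basis.

The other S-polynomials (S(g_1,g_2), S(g_1,g_3), S(g_2,g_3), S(g_3,r), S(g_1,m_5), S(g_2,m_5), S(g_3,m_5), S(r,m_5), S(g_1,m_6), S(g_2,m_6), S(g_3,m_6), S(r,m_6), S(m_5,m_6)) all reduce to 0 modulo the current basis, so we have a Gröbner basis.
Inter-reduce: drop elements whose leading term is divisible by another's, tail-reduce, and make monic.
Reduced Gröbner basis: {x_2^{2} + \tfrac{503}{2028}x_2 - \tfrac{451}{1352}x_3 - \tfrac{451}{1352}, x_2x_3 + \tfrac{50}{39}x_2 + \tfrac{41}{26}x_3 + \tfrac{41}{26}, x_3^{2} - \tfrac{4}{3}x_2 - 4x_3 - 5, x_1 + \tfrac{13}{8}x_2 + \tfrac{13}{16}x_3 - \tfrac{3}{16}}.
The reduced Gröbner basis of I + (p) is {x_2^{2} + \tfrac{503}{2028}x_2 - \tfrac{451}{1352}x_3 - \tfrac{451}{1352}, x_2x_3 + \tfrac{50}{39}x_2 + \tfrac{41}{26}x_3 + \tfrac{41}{26}, x_3^{2} - \tfrac{4}{3}x_2 - 4x_3 - 5, x_1 + \tfrac{13}{8}x_2 + \tfrac{13}{16}x_3 - \tfrac{3}{16}} ≠ {1}, a proper ideal, so the enlarged system stays consistent: p is independent of I, with normal form -8x_1 - 13x_2 - \tfrac{13}{2}x_3 + \tfrac{3}{2}.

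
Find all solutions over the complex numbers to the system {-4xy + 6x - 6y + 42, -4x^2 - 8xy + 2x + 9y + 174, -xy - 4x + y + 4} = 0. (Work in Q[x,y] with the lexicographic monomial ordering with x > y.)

Compute a lex Gröbner basis by Buchberger's algorithm.
f_1 = -4xy + 6x - 6y + 42, LT = xy.
f_2 = -4x^2 - 8xy + 2x + 9y + 174, LT = x^2.
f_3 = -xy - 4x + y + 4, LT = xy.

S(f_1,f_2): lcm = x^2y. S = -3/2x^2 - 2xy^2 + 2xy - 21/2x + 9/4y^2 + 87/2y.
  reduce S modulo (f_1, f_2, f_3):
  remainder -33/4x + 21/4y^2 + 129/8y - 177/4 ≠ 0; add h_4 = -33/4x + 21/4y^2 + 129/8y - 177/4 to the basis.

S(f_1,f_3): lcm = xy. S = -11/2x + 5/2y - 13/2.
  reduce S modulo (f_1, f_2, f_3, h_4):
  remainder -7/2y^2 - 33/4y + 23 ≠ 0; add h_5 = -7/2y^2 - 33/4y + 23 to the basis.

S(f_2,f_3): lcm = x^2y. S = -4x^2 + 2xy^2 + 1/2xy + 4x - 9/4y^2 - 87/2y.
  reduce S modulo (f_1, f_2, f_3, h_4, h_5):
  remainder -221/8y - 221/2 ≠ 0; add h_6 = -221/8y - 221/2 to the basis.

The other S-polynomials (S(f_1,h_4), S(f_2,h_4), S(f_3,h_4), S(f_1,h_5), S(f_2,h_5), S(f_3,h_5), S(h_4,h_5), S(f_1,h_6), S(f_2,h_6), S(f_3,h_6), S(h_4,h_6), S(h_5,h_6)) all reduce to 0 modulo the current basis, so we have a Gröbner basis.
Inter-reduce: drop elements whose leading term is divisible by another's, tail-reduce, and make monic.
Reduced Gröbner basis: {x + 3, y + 4}.

The lex basis is triangular: the last element involves only y. Solving y + 4 = 0 gives y ∈ {-4}; substituting each value into the earlier elements determines the remaining variables.
  y = -4: the earlier basis element becomes x + 3 = 0, giving x = -3 — point (-3, -4).
Zero-dimensionality of the ideal guarantees finitely many solutions over ℂ.

{(-3, -4)}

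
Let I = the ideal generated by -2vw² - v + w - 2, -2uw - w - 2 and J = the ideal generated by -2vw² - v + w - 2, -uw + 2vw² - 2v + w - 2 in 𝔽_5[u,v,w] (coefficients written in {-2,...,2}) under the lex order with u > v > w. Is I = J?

No, the ideals differ.

Equality of ideals is decidable: compute both reduced Gröbner bases (unique for the ordering) and check whether they agree.
Buchberger on the first generating set:
f_1 = -2vw² - v + w - 2, LT = vw².
f_2 = -2uw - w - 2, LT = uw.

S(f_1,f_2): lcm = uvw². S = -2uv + 2uw + u + 2vw² - vw.
  leading term uv: no divisor's leading term divides it; move -2uv to the remainder.
  leading term uw: subtract (-1)·f_2 from 2uw + u + 2vw² - vw → u + 2vw² - vw - w - 2
  leading term u: no divisor's leading term divides it; move u to the remainder.
  leading term vw²: subtract (-1)·f_1 from 2vw² - vw - w - 2 → -vw - v + 1
  leading term vw: no divisor's leading term divides it; move -vw to the remainder.
  leading term v: no divisor's leading term divides it; move -v to the remainder.
  leading term 1: no divisor's leading term divides it; move 1 to the remainder.
  remainder -2uv + u - vw - v + 1 ≠ 0; add g_3 = -2uv + u - vw - v + 1 to the basis.

S(f_1,g_3): lcm = uvw². S = -2uv - 2uw² + 2uw + u + 2vw³ + 2vw² - 2w².
  leading term uv: subtract (1)·g_3 from -2uv - 2uw² + 2uw + u + 2vw³ + 2vw² - 2w² → -2uw² + 2uw + 2vw³ + 2vw² + vw + v - 2w² - 1
  leading term uw²: subtract (w)·f_2 from -2uw² + 2uw + 2vw³ + 2vw² + vw + v - 2w² - 1 → 2uw + 2vw³ + 2vw² + vw + v - w² + 2w - 1
  leading term uw: subtract (-1)·f_2 from 2uw + 2vw³ + 2vw² + vw + v - w² + 2w - 1 → 2vw³ + 2vw² + vw + v - w² + w + 2
  leading term vw³: subtract (-w)·f_1 from 2vw³ + 2vw² + vw + v - w² + w + 2 → 2vw² + v - w + 2
  leading term vw²: subtract (-1)·f_1 from 2vw² + v - w + 2 → 0
  remainder 0.

S(f_2,g_3): lcm = uvw. S = -2uw + 2vw² + v - 2w.
  leading term uw: subtract (1)·f_2 from -2uw + 2vw² + v - 2w → 2vw² + v - w + 2
  leading term vw²: subtract (-1)·f_1 from 2vw² + v - w + 2 → 0
  remainder 0.

Every S-polynomial of the final basis reduces to 0, so we have a Gröbner basis.
Inter-reduce: drop elements whose leading term is divisible by another's, tail-reduce, and make monic.
Reduced Gröbner basis: {uv + 2u - 2vw - 2v + 2, uw - 2w + 1, vw² - 2v + 2w + 1}.

Buchberger on the second generating set:
h_1 = -2vw² - v + w - 2, LT = vw².
h_2 = -uw + 2vw² - 2v + w - 2, LT = uw.

S(h_1,h_2): lcm = uvw². S = -2uv + 2uw + u + 2v²w³ - 2v²w + vw² - 2vw.
  leading term uv: no divisor's leading term divides it; move -2uv to the remainder.
  leading term uw: subtract (-2)·h_2 from 2uw + u + 2v²w³ - 2v²w + vw² - 2vw → u + 2v²w³ - 2v²w - 2vw + v + 2w + 1
  leading term u: no divisor's leading term divides it; move u to the remainder.
  leading term v²w³: subtract (-vw)·h_1 from 2v²w³ - 2v²w - 2vw + v + 2w + 1 → 2v²w + vw² + vw + v + 2w + 1
  leading term v²w: no divisor's leading term divides it; move 2v²w to the remainder.
  leading term vw²: subtract (2)·h_1 from vw² + vw + v + 2w + 1 → vw - 2v
  leading term vw: no divisor's leading term divides it; move vw to the remainder.
  leading term v: no divisor's leading term divides it; move -2v to the remainder.
  remainder -2uv + u + 2v²w + vw - 2v ≠ 0; add k_3 = -2uv + u + 2v²w + vw - 2v to the basis.

S(h_1,k_3): lcm = uvw². S = -2uv - 2uw² + 2uw + u + v²w³ - 2vw³ - vw².
  leading term uv: subtract (1)·k_3 from -2uv - 2uw² + 2uw + u + v²w³ - 2vw³ - vw² → -2uw² + 2uw + v²w³ - 2v²w - 2vw³ - vw² - vw + 2v
  leading term uw²: subtract (2w)·h_2 from -2uw² + 2uw + v²w³ - 2v²w - 2vw³ - vw² - vw + 2v → 2uw + v²w³ - 2v²w - vw³ - vw² - 2vw + 2v - 2w² - w
  leading term uw: subtract (-2)·h_2 from 2uw + v²w³ - 2v²w - vw³ - vw² - 2vw + 2v - 2w² - w → v²w³ - 2v²w - vw³ - 2vw² - 2vw - 2v - 2w² + w + 1
  leading term v²w³: subtract (2vw)·h_1 from v²w³ - 2v²w - vw³ - 2vw² - 2vw - 2v - 2w² + w + 1 → -vw³ + vw² + 2vw - 2v - 2w² + w + 1
  leading term vw³: subtract (-2w)·h_1 from -vw³ + vw² + 2vw - 2v - 2w² + w + 1 → vw² - 2v + 2w + 1
  leading term vw²: subtract (2)·h_1 from vw² - 2v + 2w + 1 → 0
  remainder 0.

S(h_2,k_3): lcm = uvw. S = -2uw - v²w² + 2v² - 2vw² - 2vw + 2v.
  leading term uw: subtract (2)·h_2 from -2uw - v²w² + 2v² - 2vw² - 2vw + 2v → -v²w² + 2v² - vw² - 2vw + v - 2w - 1
  leading term v²w²: subtract (-2v)·h_1 from -v²w² + 2v² - vw² - 2vw + v - 2w - 1 → -vw² + 2v - 2w - 1
  leading term vw²: subtract (-2)·h_1 from -vw² + 2v - 2w - 1 → 0
  remainder 0.

Every S-polynomial of the final basis reduces to 0, so we have a Gröbner basis.
Inter-reduce: drop elements whose leading term is divisible by another's, tail-reduce, and make monic.
Reduced Gröbner basis: {uv + 2u - v²w + 2vw + v, uw - 2v - 2w - 1, vw² - 2v + 2w + 1}.

The bases are distinct; the ideals are different.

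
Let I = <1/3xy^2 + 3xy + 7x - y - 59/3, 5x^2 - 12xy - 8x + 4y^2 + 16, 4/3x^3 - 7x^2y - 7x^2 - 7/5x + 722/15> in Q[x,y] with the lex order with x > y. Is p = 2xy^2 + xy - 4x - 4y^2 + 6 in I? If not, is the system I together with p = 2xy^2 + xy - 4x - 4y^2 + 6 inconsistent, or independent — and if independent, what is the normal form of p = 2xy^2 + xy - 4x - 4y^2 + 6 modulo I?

2xy^2 + xy - 4x - 4y^2 + 6 lies in I (it reduces to 0).

First compute the reduced Gröbner basis of I by Buchberger's algorithm.
f_1 = 1/3xy^2 + 3xy + 7x - y - 59/3, LT = xy^2.
f_2 = 5x^2 - 12xy - 8x + 4y^2 + 16, LT = x^2.
f_3 = 4/3x^3 - 7x^2y - 7x^2 - 7/5x + 722/15, LT = x^3.

S(f_1,f_2): lcm = x^2y^2. S = 9x^2y + 21x^2 + 12/5xy^3 + 8/5xy^2 - 3xy - 59x - 4/5y^4 - 16/5y^2.
  reduce S modulo (f_1, f_2, f_3):
  remainder -3xy - 59x - 4/5y^4 - 36/5y^3 - 64/5y^2 + 588/5y + 136/5 ≠ 0; add h_4 = -3xy - 59x - 4/5y^4 - 36/5y^3 - 64/5y^2 + 588/5y + 136/5 to the basis.

S(f_1,f_3): lcm = x^3y^2. S = 9x^3y + 21x^3 + 21/4x^2y^3 + 21/4x^2y^2 - 3x^2y - 59x^2 + 21/20xy^2 - 361/10y^2.
  reduce S modulo (f_1, f_2, f_3, h_4):
  remainder 2951329/100x + 12987/25y^4 + 22836/5y^3 + 396579/50y^2 - 1901334/25y + 100213/25 ≠ 0; add h_5 = 2951329/100x + 12987/25y^4 + 22836/5y^3 + 396579/50y^2 - 1901334/25y + 100213/25 to the basis.

S(f_2,f_3): lcm = x^3. S = 57/20x^2y + 73/20x^2 + 4/5xy^2 + 17/4x - 361/10.
  reduce S modulo (f_1, f_2, f_3, h_4, h_5):
  remainder -649639203/368916125y^4 - 5417512137/368916125y^3 - 14010859741/737832250y^2 + 96943271691/368916125y - 167741380961/737832250 ≠ 0; add h_6 = -649639203/368916125y^4 - 5417512137/368916125y^3 - 14010859741/737832250y^2 + 96943271691/368916125y - 167741380961/737832250 to the basis.

S(f_1,h_4): lcm = xy^2. S = -32/3xy + 21x - 4/15y^5 - 12/5y^4 - 64/15y^3 + 196/5y^2 + 91/15y - 59.
  reduce S modulo (f_1, f_2, f_3, h_4, h_5, h_6):
  remainder 50316203864058830/422031094074475209y^3 - 2624656684240430680/1266093282223425627y^2 + 1275198108514606265/140677031358158403y - 9003074903983202195/1266093282223425627 ≠ 0; add h_7 = 50316203864058830/422031094074475209y^3 - 2624656684240430680/1266093282223425627y^2 + 1275198108514606265/140677031358158403y - 9003074903983202195/1266093282223425627 to the basis.

S(f_3,h_4): lcm = x^3y. S = -59/3x^3 - 4/15x^2y^4 - 12/5x^2y^3 - 571/60x^2y^2 + 679/20x^2y + 136/15x^2 - 21/20xy + 361/10y.
  reduce S modulo (f_1, f_2, f_3, h_4, h_5, h_6, h_7):
  remainder -675782739345310046/226422917388264735y^2 + 433166026926746267/15094861159217649y - 5821707664555883959/226422917388264735 ≠ 0; add h_8 = -675782739345310046/226422917388264735y^2 + 433166026926746267/15094861159217649y - 5821707664555883959/226422917388264735 to the basis.

S(f_1,h_5): lcm = xy^2. S = 9xy + 21x - 51948/2951329y^6 - 456720/2951329y^5 - 793158/2951329y^4 + 7605336/2951329y^3 - 400852/2951329y^2 - 3y - 59.
  reduce S modulo (f_1, f_2, f_3, h_4, h_5, h_6, h_7, h_8):
  remainder -8911542942464670289320/778420162681511041259y + 8911542942464670289320/778420162681511041259 ≠ 0; add h_9 = -8911542942464670289320/778420162681511041259y + 8911542942464670289320/778420162681511041259 to the basis.

The other S-polynomials (S(f_2,h_4), S(f_2,h_5), S(f_3,h_5), S(h_4,h_5), S(f_1,h_6), S(f_2,h_6), S(f_3,h_6), S(h_4,h_6), S(h_5,h_6), S(f_1,h_7), S(f_2,h_7), S(f_3,h_7), S(h_4,h_7), S(h_5,h_7), S(h_6,h_7), S(f_1,h_8), S(f_2,h_8), S(f_3,h_8), S(h_4,h_8), S(h_5,h_8), S(h_6,h_8), S(h_7,h_8), S(f_1,h_9), S(f_2,h_9), S(f_3,h_9), S(h_4,h_9), S(h_5,h_9), S(h_6,h_9), S(h_7,h_9), S(h_8,h_9)) all reduce to 0 modulo the current basis, so we have a Gröbner basis.
Inter-reduce: drop elements whose leading term is divisible by another's, tail-reduce, and make monic.
Reduced Gröbner basis: {x - 2, y - 1}.
Label its elements g_1 = x - 2, g_2 = y - 1.

Reduce p = 2xy^2 + xy - 4x - 4y^2 + 6 modulo G:
  leading term xy^2: subtract (2y^2)·g_1 from 2xy^2 + xy - 4x - 4y^2 + 6 → xy - 4x + 6
  leading term xy: subtract (y)·g_1 from xy - 4x + 6 → -4x + 2y + 6
  leading term x: subtract (-4)·g_1 from -4x + 2y + 6 → 2y - 2
  leading term y: subtract (2)·g_2 from 2y - 2 → 0
  normal form = 0.
Since the normal form is 0, p ∈ I.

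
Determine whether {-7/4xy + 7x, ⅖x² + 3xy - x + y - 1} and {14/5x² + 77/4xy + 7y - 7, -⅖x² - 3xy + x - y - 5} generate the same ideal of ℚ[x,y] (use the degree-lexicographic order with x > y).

For a fixed monomial order, each ideal has a unique reduced Gröbner basis; comparing bases decides equality.
Buchberger on the first generating set:
f_1 = -7/4xy + 7x, LT = xy.
f_2 = ⅖x² + 3xy - x + y - 1, LT = x².

S(f_1,f_2): lcm = x²y. S = -15/2xy² - 4x² + 5/2xy - 5/2y² + 5/2y.
  leading term xy²: subtract (30/7y)·f_1 from -15/2xy² - 4x² + 5/2xy - 5/2y² + 5/2y → -4x² - 55/2xy - 5/2y² + 5/2y
  leading term x²: subtract (-10)·f_2 from -4x² - 55/2xy - 5/2y² + 5/2y → 5/2xy - 5/2y² - 10x + 25/2y - 10
  leading term xy: subtract (-10/7)·f_1 from 5/2xy - 5/2y² - 10x + 25/2y - 10 → -5/2y² + 25/2y - 10
  leading term y²: no divisor's leading term divides it; move -5/2y² to the remainder.
  leading term y: no divisor's leading term divides it; move 25/2y to the remainder.
  leading term 1: no divisor's leading term divides it; move -10 to the remainder.
  remainder -5/2y² + 25/2y - 10 ≠ 0; add g_3 = -5/2y² + 25/2y - 10 to the basis.

The other S-polynomials (S(f_1,g_3), S(f_2,g_3)) all reduce to 0 modulo the current basis, so we have a Gröbner basis.
Inter-reduce: drop elements whose leading term is divisible by another's, tail-reduce, and make monic.
Reduced Gröbner basis: {x² + 55/2x + 5/2y - 5/2, xy - 4x, y² - 5y + 4}.

Buchberger on the second generating set:
h_1 = 14/5x² + 77/4xy + 7y - 7, LT = x².
h_2 = -⅖x² - 3xy + x - y - 5, LT = x².

S(h_1,h_2): lcm = x². S = -⅝xy + 5/2x - 15.
  leading term xy: no divisor's leading term divides it; move -⅝xy to the remainder.
  leading term x: no divisor's leading term divides it; move 5/2x to the remainder.
  leading term 1: no divisor's leading term divides it; move -15 to the remainder.
  remainder -⅝xy + 5/2x - 15 ≠ 0; add k_3 = -⅝xy + 5/2x - 15 to the basis.

S(h_1,k_3): lcm = x²y. S = 55/8xy² + 4x² + 5/2y² - 24x - 5/2y.
  leading term xy²: subtract (-11y)·k_3 from 55/8xy² + 4x² + 5/2y² - 24x - 5/2y → 4x² + 55/2xy + 5/2y² - 24x - 335/2y
  leading term x²: subtract (10/7)·h_1 from 4x² + 55/2xy + 5/2y² - 24x - 335/2y → 5/2y² - 24x - 355/2y + 10
  leading term y²: no divisor's leading term divides it; move 5/2y² to the remainder.
  leading term x: no divisor's leading term divides it; move -24x to the remainder.
  leading term y: no divisor's leading term divides it; move -355/2y to the remainder.
  leading term 1: no divisor's leading term divides it; move 10 to the remainder.
  remainder 5/2y² - 24x - 355/2y + 10 ≠ 0; add k_4 = 5/2y² - 24x - 355/2y + 10 to the basis.

The other S-polynomials (S(h_2,k_3), S(h_1,k_4), S(h_2,k_4), S(k_3,k_4)) all reduce to 0 modulo the current basis, so we have a Gröbner basis.
Inter-reduce: drop elements whose leading term is divisible by another's, tail-reduce, and make monic.
Reduced Gröbner basis: {x² + 55/2x + 5/2y - 335/2, xy - 4x + 24, y² - 48/5x - 71y + 4}.

The bases are distinct; the ideals are different.
The same test decides containment: I ⊆ J iff every generator of I reduces to 0 modulo a Gröbner basis of J.

No, the ideals differ.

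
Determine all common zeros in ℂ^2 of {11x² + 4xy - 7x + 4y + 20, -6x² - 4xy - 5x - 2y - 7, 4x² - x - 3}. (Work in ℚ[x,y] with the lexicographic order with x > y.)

Compute a lex Gröbner basis by Buchberger's algorithm.
f_1 = 11x² + 4xy - 7x + 4y + 20, LT = x².
f_2 = -6x² - 4xy - 5x - 2y - 7, LT = x².
f_3 = 4x² - x - 3, LT = x².

S(f_1,f_2): lcm = x². S = -10/33xy - 97/66x + 1/33y + 43/66.
  leading term xy: no divisor's leading term divides it; move -10/33xy to the remainder.
  leading term x: no divisor's leading term divides it; move -97/66x to the remainder.
  leading term y: no divisor's leading term divides it; move 1/33y to the remainder.
  leading term 1: no divisor's leading term divides it; move 43/66 to the remainder.
  remainder -10/33xy - 97/66x + 1/33y + 43/66 ≠ 0; add h_4 = -10/33xy - 97/66x + 1/33y + 43/66 to the basis.

S(f_1,f_3): lcm = x². S = 4/11xy - 17/44x + 4/11y + 113/44.
  leading term xy: subtract (-6/5)·h_4 from 4/11xy - 17/44x + 4/11y + 113/44 → -43/20x + ⅖y + 67/20
  leading term x: no divisor's leading term divides it; move -43/20x to the remainder.
  leading term y: no divisor's leading term divides it; move ⅖y to the remainder.
  leading term 1: no divisor's leading term divides it; move 67/20 to the remainder.
  remainder -43/20x + ⅖y + 67/20 ≠ 0; add h_5 = -43/20x + ⅖y + 67/20 to the basis.

S(f_1,h_4): lcm = x²y. S = -97/20x² + 4/11xy² - 59/110xy + 43/20x + 4/11y² + 20/11y.
  leading term x²: subtract (-97/220)·f_1 from -97/20x² + 4/11xy² - 59/110xy + 43/20x + 4/11y² + 20/11y → 4/11xy² + 27/22xy - 103/110x + 4/11y² + 197/55y + 97/11
  leading term xy²: subtract (-6/5y)·h_4 from 4/11xy² + 27/22xy - 103/110x + 4/11y² + 197/55y + 97/11 → -59/110xy - 103/110x + ⅖y² + 48/11y + 97/11
  leading term xy: subtract (177/100)·h_4 from -59/110xy - 103/110x + ⅖y² + 48/11y + 97/11 → 333/200x + ⅖y² + 431/100y + 1533/200
  leading term x: subtract (-333/430)·h_5 from 333/200x + ⅖y² + 431/100y + 1533/200 → ⅖y² + 3973/860y + 8823/860
  leading term y²: no divisor's leading term divides it; move ⅖y² to the remainder.
  leading term y: no divisor's leading term divides it; move 3973/860y to the remainder.
  leading term 1: no divisor's leading term divides it; move 8823/860 to the remainder.
  remainder ⅖y² + 3973/860y + 8823/860 ≠ 0; add h_6 = ⅖y² + 3973/860y + 8823/860 to the basis.

S(f_3,h_4): lcm = x²y. S = -97/20x² - 3/20xy + 43/20x - ¾y.
  leading term x²: subtract (-97/220)·f_1 from -97/20x² - 3/20xy + 43/20x - ¾y → 71/44xy - 103/110x + 223/220y + 97/11
  leading term xy: subtract (-213/40)·h_4 from 71/44xy - 103/110x + 223/220y + 97/11 → -701/80x + 47/40y + 983/80
  leading term x: subtract (701/172)·h_5 from -701/80x + 47/40y + 983/80 → -783/1720y - 2349/1720
  leading term y: no divisor's leading term divides it; move -783/1720y to the remainder.
  leading term 1: no divisor's leading term divides it; move -2349/1720 to the remainder.
  remainder -783/1720y - 2349/1720 ≠ 0; add h_7 = -783/1720y - 2349/1720 to the basis.

The other S-polynomials (S(f_2,f_3), S(f_2,h_4), S(f_1,h_5), S(f_2,h_5), S(f_3,h_5), S(h_4,h_5), S(f_1,h_6), S(f_2,h_6), S(f_3,h_6), S(h_4,h_6), S(h_5,h_6), S(f_1,h_7), S(f_2,h_7), S(f_3,h_7), S(h_4,h_7), S(h_5,h_7), S(h_6,h_7)) all reduce to 0 modulo the current basis, so we have a Gröbner basis.
Inter-reduce: drop elements whose leading term is divisible by another's, tail-reduce, and make monic.
Reduced Gröbner basis: {x - 1, y + 3}.

Elimination: the polynomial y + 3 lies in the elimination ideal for y, so y ∈ {-3}. For each such y, the remaining basis elements (now univariate) give the rest of the solution.
  y = -3: the earlier basis element becomes x - 1 = 0, giving x = 1 — point (1, -3).
Check: every point annihilates each of the original generators.
This is the nonlinear analogue of row-reducing a linear system.

{(1, -3)}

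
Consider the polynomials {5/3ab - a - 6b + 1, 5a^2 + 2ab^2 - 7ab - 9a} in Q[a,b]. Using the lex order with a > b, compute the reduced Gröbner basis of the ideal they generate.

f_1 = 5/3ab - a - 6b + 1, LT = ab.
f_2 = 5a^2 + 2ab^2 - 7ab - 9a, LT = a^2.

S(f_1,f_2): lcm = a^2b. S = -3/5a^2 - 2/5ab^3 + 7/5ab^2 - 9/5ab + 3/5a.
  leading term a^2: subtract (-3/25)·f_2 from -3/5a^2 - 2/5ab^3 + 7/5ab^2 - 9/5ab + 3/5a → -2/5ab^3 + 41/25ab^2 - 66/25ab - 12/25a
  leading term ab^3: subtract (-6/25b^2)·f_1 from -2/5ab^3 + 41/25ab^2 - 66/25ab - 12/25a → 7/5ab^2 - 66/25ab - 12/25a - 36/25b^3 + 6/25b^2
  leading term ab^2: subtract (21/25b)·f_1 from 7/5ab^2 - 66/25ab - 12/25a - 36/25b^3 + 6/25b^2 → -9/5ab - 12/25a - 36/25b^3 + 132/25b^2 - 21/25b
  leading term ab: subtract (-27/25)·f_1 from -9/5ab - 12/25a - 36/25b^3 + 132/25b^2 - 21/25b → -39/25a - 36/25b^3 + 132/25b^2 - 183/25b + 27/25
  leading term a: no divisor's leading term divides it; move -39/25a to the remainder.
  leading term b^3: no divisor's leading term divides it; move -36/25b^3 to the remainder.
  leading term b^2: no divisor's leading term divides it; move 132/25b^2 to the remainder.
  leading term b: no divisor's leading term divides it; move -183/25b to the remainder.
  leading term 1: no divisor's leading term divides it; move 27/25 to the remainder.
  remainder -39/25a - 36/25b^3 + 132/25b^2 - 183/25b + 27/25 ≠ 0; add g_3 = -39/25a - 36/25b^3 + 132/25b^2 - 183/25b + 27/25 to the basis.

S(f_1,g_3): lcm = ab. S = -3/5a - 12/13b^4 + 44/13b^3 - 61/13b^2 - 189/65b + 3/5.
  leading term a: subtract (5/13)·g_3 from -3/5a - 12/13b^4 + 44/13b^3 - 61/13b^2 - 189/65b + 3/5 → -12/13b^4 + 256/65b^3 - 437/65b^2 - 6/65b + 12/65
  leading term b^4: no divisor's leading term divides it; move -12/13b^4 to the remainder.
  leading term b^3: no divisor's leading term divides it; move 256/65b^3 to the remainder.
  leading term b^2: no divisor's leading term divides it; move -437/65b^2 to the remainder.
  leading term b: no divisor's leading term divides it; move -6/65b to the remainder.
  leading term 1: no divisor's leading term divides it; move 12/65 to the remainder.
  remainder -12/13b^4 + 256/65b^3 - 437/65b^2 - 6/65b + 12/65 ≠ 0; add g_4 = -12/13b^4 + 256/65b^3 - 437/65b^2 - 6/65b + 12/65 to the basis.

S(f_2,g_3): lcm = a^2. S = -12/13ab^3 + 246/65ab^2 - 396/65ab - 72/65a.
  leading term ab^3: subtract (-36/65b^2)·f_1 from -12/13ab^3 + 246/65ab^2 - 396/65ab - 72/65a → 42/13ab^2 - 396/65ab - 72/65a - 216/65b^3 + 36/65b^2
  leading term ab^2: subtract (126/65b)·f_1 from 42/13ab^2 - 396/65ab - 72/65a - 216/65b^3 + 36/65b^2 → -54/13ab - 72/65a - 216/65b^3 + 792/65b^2 - 126/65b
  leading term ab: subtract (-162/65)·f_1 from -54/13ab - 72/65a - 216/65b^3 + 792/65b^2 - 126/65b → -18/5a - 216/65b^3 + 792/65b^2 - 1098/65b + 162/65
  leading term a: subtract (30/13)·g_3 from -18/5a - 216/65b^3 + 792/65b^2 - 1098/65b + 162/65 → 0
  remainder 0.

S(f_1,g_4): lcm = ab^4. S = 11/3ab^3 - 437/60ab^2 - 1/10ab + 1/5a - 18/5b^4 + 3/5b^3.
  leading term ab^3: subtract (11/5b^2)·f_1 from 11/3ab^3 - 437/60ab^2 - 1/10ab + 1/5a - 18/5b^4 + 3/5b^3 → -61/12ab^2 - 1/10ab + 1/5a - 18/5b^4 + 69/5b^3 - 11/5b^2
  leading term ab^2: subtract (-61/20b)·f_1 from -61/12ab^2 - 1/10ab + 1/5a - 18/5b^4 + 69/5b^3 - 11/5b^2 → -63/20ab + 1/5a - 18/5b^4 + 69/5b^3 - 41/2b^2 + 61/20b
  leading term ab: subtract (-189/100)·f_1 from -63/20ab + 1/5a - 18/5b^4 + 69/5b^3 - 41/2b^2 + 61/20b → -169/100a - 18/5b^4 + 69/5b^3 - 41/2b^2 - 829/100b + 189/100
  leading term a: subtract (13/12)·g_3 from -169/100a - 18/5b^4 + 69/5b^3 - 41/2b^2 - 829/100b + 189/100 → -18/5b^4 + 384/25b^3 - 1311/50b^2 - 9/25b + 18/25
  leading term b^4: subtract (39/10)·g_4 from -18/5b^4 + 384/25b^3 - 1311/50b^2 - 9/25b + 18/25 → 0
  remainder 0.

S(f_2,g_4): leading monomials are coprime, so the S-polynomial reduces to 0 (Buchberger's first criterion).
S(g_3,g_4): leading monomials are coprime, so the S-polynomial reduces to 0 (Buchberger's first criterion).
Every S-polynomial of the final basis reduces to 0, so we have a Gröbner basis.
Inter-reduce: drop elements whose leading term is divisible by another's, tail-reduce, and make monic.

G = {a + 12/13b^3 - 44/13b^2 + 61/13b - 9/13, b^4 - 64/15b^3 + 437/60b^2 + 1/10b - 1/5}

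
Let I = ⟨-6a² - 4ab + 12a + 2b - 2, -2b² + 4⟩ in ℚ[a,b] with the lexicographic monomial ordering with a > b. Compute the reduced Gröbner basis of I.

G = {a² + ⅔ab - 2a - ⅓b + ⅓, b² - 2}

f_1 = -6a² - 4ab + 12a + 2b - 2, LT = a².
f_2 = -2b² + 4, LT = b².

S(f_1,f_2): leading monomials are coprime, so the S-polynomial reduces to 0 (Buchberger's first criterion).
Every S-polynomial of the final basis reduces to 0, so we have a Gröbner basis.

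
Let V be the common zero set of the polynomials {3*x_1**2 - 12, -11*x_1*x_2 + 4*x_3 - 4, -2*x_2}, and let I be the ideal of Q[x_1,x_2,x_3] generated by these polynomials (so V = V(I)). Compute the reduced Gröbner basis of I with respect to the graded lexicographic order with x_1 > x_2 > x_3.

G = {x_1**2 - 4, x_2, x_3 - 1}

This is the nonlinear analogue of row-reducing a linear system.

f_1 = 3*x_1**2 - 12, LT = x_1**2.
f_2 = -11*x_1*x_2 + 4*x_3 - 4, LT = x_1*x_2.
f_3 = -2*x_2, LT = x_2.

S(f_1,f_2): lcm = x_1**2*x_2. S = 4/11*x_1*x_3 - 4/11*x_1 - 4*x_2.
  leading term x_1*x_3: no divisor's leading term divides it; move 4/11*x_1*x_3 to the remainder.
  leading term x_1: no divisor's leading term divides it; move -4/11*x_1 to the remainder.
  leading term x_2: subtract (2)·f_3 from -4*x_2 → 0
  remainder 4/11*x_1*x_3 - 4/11*x_1 ≠ 0; add g_4 = 4/11*x_1*x_3 - 4/11*x_1 to the basis.

S(f_2,f_3): lcm = x_1*x_2. S = -4/11*x_3 + 4/11.
  leading term x_3: no divisor's leading term divides it; move -4/11*x_3 to the remainder.
  leading term 1: no divisor's leading term divides it; move 4/11 to the remainder.
  remainder -4/11*x_3 + 4/11 ≠ 0; add g_5 = -4/11*x_3 + 4/11 to the basis.

The other S-polynomials (S(f_1,f_3), S(f_1,g_4), S(f_2,g_4), S(f_3,g_4), S(f_1,g_5), S(f_2,g_5), S(f_3,g_5), S(g_4,g_5)) all reduce to 0 modulo the current basis, so we have a Gröbner basis.
Inter-reduce: drop elements whose leading term is divisible by another's, tail-reduce, and make monic.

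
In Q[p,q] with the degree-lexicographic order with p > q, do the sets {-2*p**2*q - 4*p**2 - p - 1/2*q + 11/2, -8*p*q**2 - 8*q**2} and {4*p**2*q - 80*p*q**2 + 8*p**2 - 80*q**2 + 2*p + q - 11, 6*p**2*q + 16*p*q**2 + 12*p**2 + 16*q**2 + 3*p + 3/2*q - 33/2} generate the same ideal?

Yes, the ideals are equal.

Since reduced Gröbner bases are canonical representatives of ideals under a given ordering, it suffices to compute and compare them.
Buchberger on the first generating set:
f_1 = -2*p**2*q - 4*p**2 - p - 1/2*q + 11/2, LT = p**2*q.
f_2 = -8*p*q**2 - 8*q**2, LT = p*q**2.

S(f_1,f_2): lcm = p**2*q**2. S = 2*p**2*q - p*q**2 + 1/2*p*q + 1/4*q**2 - 11/4*q.
  reduce S modulo (f_1, f_2):
  remainder -4*p**2 + 1/2*p*q + 5/4*q**2 - p - 13/4*q + 11/2 ≠ 0; add g_3 = -4*p**2 + 1/2*p*q + 5/4*q**2 - p - 13/4*q + 11/2 to the basis.

S(f_1,g_3): lcm = p**2*q. S = 1/8*p*q**2 + 5/16*q**3 + 2*p**2 - 1/4*p*q - 13/16*q**2 + 1/2*p + 13/8*q - 11/4.
  reduce S modulo (f_1, f_2, g_3):
  remainder 5/16*q**3 - 5/16*q**2 ≠ 0; add g_4 = 5/16*q**3 - 5/16*q**2 to the basis.

The other S-polynomials (S(f_2,g_3), S(f_1,g_4), S(f_2,g_4), S(g_3,g_4)) all reduce to 0 modulo the current basis, so we have a Gröbner basis.
Inter-reduce: drop elements whose leading term is divisible by another's, tail-reduce, and make monic.
Reduced Gröbner basis: {p*q**2 + q**2, q**3 - q**2, p**2 - 1/8*p*q - 5/16*q**2 + 1/4*p + 13/16*q - 11/8}.

Buchberger on the second generating set:
h_1 = 4*p**2*q - 80*p*q**2 + 8*p**2 - 80*q**2 + 2*p + q - 11, LT = p**2*q.
h_2 = 6*p**2*q + 16*p*q**2 + 12*p**2 + 16*q**2 + 3*p + 3/2*q - 33/2, LT = p**2*q.

S(h_1,h_2): lcm = p**2*q. S = -68/3*p*q**2 - 68/3*q**2.
  reduce S modulo (h_1, h_2):
  remainder -68/3*p*q**2 - 68/3*q**2 ≠ 0; add k_3 = -68/3*p*q**2 - 68/3*q**2 to the basis.

S(h_1,k_3): lcm = p**2*q**2. S = -20*p*q**3 + 2*p**2*q - p*q**2 - 20*q**3 + 1/2*p*q + 1/4*q**2 - 11/4*q.
  reduce S modulo (h_1, h_2, k_3):
  remainder -4*p**2 + 1/2*p*q + 5/4*q**2 - p - 13/4*q + 11/2 ≠ 0; add k_4 = -4*p**2 + 1/2*p*q + 5/4*q**2 - p - 13/4*q + 11/2 to the basis.

S(h_1,k_4): lcm = p**2*q. S = -159/8*p*q**2 + 5/16*q**3 + 2*p**2 - 1/4*p*q - 333/16*q**2 + 1/2*p + 13/8*q - 11/4.
  reduce S modulo (h_1, h_2, k_3, k_4):
  remainder 5/16*q**3 - 5/16*q**2 ≠ 0; add k_5 = 5/16*q**3 - 5/16*q**2 to the basis.

The other S-polynomials (S(h_2,k_3), S(h_2,k_4), S(k_3,k_4), S(h_1,k_5), S(h_2,k_5), S(k_3,k_5), S(k_4,k_5)) all reduce to 0 modulo the current basis, so we have a Gröbner basis.
Inter-reduce: drop elements whose leading term is divisible by another's, tail-reduce, and make monic.
Reduced Gröbner basis: {p*q**2 + q**2, q**3 - q**2, p**2 - 1/8*p*q - 5/16*q**2 + 1/4*p + 13/16*q - 11/8}.

These coincide, so the ideals are equal.
The choice of monomial ordering does not affect the verdict — as long as both bases are computed under the same ordering, their equality decides ideal equality.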